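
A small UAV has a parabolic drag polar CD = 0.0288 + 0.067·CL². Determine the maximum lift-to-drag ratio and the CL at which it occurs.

For CD = CD0 + K·CL², (L/D)max occurs at CL* = √(CD0/K) and equals 1/(2√(K·CD0)).
(L/D)max = 1/(2√(0.067 × 0.0288)) = 1/(2 × 0.04393) = 11.4
CL* = √(0.0288/0.067) = 0.656

(L/D)max = 11.4, at CL = 0.656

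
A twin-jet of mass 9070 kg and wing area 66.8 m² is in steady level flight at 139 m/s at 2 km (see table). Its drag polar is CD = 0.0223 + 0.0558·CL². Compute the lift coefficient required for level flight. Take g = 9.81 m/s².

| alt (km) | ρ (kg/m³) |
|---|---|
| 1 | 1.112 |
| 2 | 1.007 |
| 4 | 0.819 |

CL = 0.137

At 2 km, from the table: ρ = 1.007 kg/m³.
Level flight ⇒ L = W = m·g = 9070 × 9.81 = 88977 N.
Dynamic pressure q = 0.5 × 1.007 × 139² = 9728 Pa.
CL = 2W/(ρv²S) = 2×88977/(1.007×139²×66.8) = 0.1369.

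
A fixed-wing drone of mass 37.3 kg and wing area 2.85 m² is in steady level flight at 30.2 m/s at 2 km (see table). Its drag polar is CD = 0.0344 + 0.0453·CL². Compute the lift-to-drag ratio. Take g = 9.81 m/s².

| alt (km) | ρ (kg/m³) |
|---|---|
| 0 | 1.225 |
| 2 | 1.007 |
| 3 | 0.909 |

At 2 km, from the table: ρ = 1.007 kg/m³.
In steady level flight, lift balances weight: W = mg = 37.3 × 9.81 = 365.91 N.
q = ½ρv² = ½ × 1.007 × 30.2² = 459.2 Pa.
Required CL = L/(qS) = 365.91/(459.2·2.85) = 0.2796.
CD = 0.0344 + 0.0453 × 0.2796² = 0.03794.
L/D = CL/CD = 0.2796 / 0.03794 = 7.37

L/D = 7.37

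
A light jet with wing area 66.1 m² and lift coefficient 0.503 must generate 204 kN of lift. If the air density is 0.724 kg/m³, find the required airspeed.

L = ½ρv²S·CL ⇒ v = √(2L/(ρ·S·CL))
v = √(2 × 2.04×10^5 / (0.724 × 66.1 × 0.503)) = √16950 = 130 m/s

v = 130 m/s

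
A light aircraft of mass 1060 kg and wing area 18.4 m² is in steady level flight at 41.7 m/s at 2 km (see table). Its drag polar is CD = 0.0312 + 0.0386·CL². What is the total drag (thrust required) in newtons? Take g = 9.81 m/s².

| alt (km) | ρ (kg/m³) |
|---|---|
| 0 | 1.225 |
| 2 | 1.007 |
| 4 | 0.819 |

At 2 km, from the table: ρ = 1.007 kg/m³.
Level flight ⇒ L = W = m·g = 1060 × 9.81 = 10399 N.
Dynamic pressure q = 0.5 × 1.007 × 41.7² = 875.5 Pa.
CL = 2W/(ρv²S) = 2×10399/(1.007×41.7²×18.4) = 0.6455.
CD = 0.0312 + 0.0386 × 0.6455² = 0.04728.
D = q·S·CD = 875.5 × 18.4 × 0.04728 = 761.7 N

D = 762 N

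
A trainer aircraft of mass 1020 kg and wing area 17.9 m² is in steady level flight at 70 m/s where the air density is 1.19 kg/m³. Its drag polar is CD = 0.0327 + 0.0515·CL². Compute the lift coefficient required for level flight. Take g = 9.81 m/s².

CL = 0.192

Level flight ⇒ L = W = m·g = 1020 × 9.81 = 10006 N.
q = ½ρv² = ½ × 1.19 × 70² = 2916 Pa.
Required CL = L/(qS) = 10006/(2916·17.9) = 0.1917.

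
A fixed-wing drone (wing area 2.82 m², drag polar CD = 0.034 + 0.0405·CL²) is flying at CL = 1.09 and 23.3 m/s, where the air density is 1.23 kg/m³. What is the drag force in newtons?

CD = 0.034 + 0.0405 × 1.09² = 0.08212
D = ½ρv²S·CD = ½ × 1.23 × 23.3² × 2.82 × 0.08212 = 77.3 N

D = 77.3 N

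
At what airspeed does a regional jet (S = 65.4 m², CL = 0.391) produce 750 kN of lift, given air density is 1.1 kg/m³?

L = ½ρv²S·CL ⇒ v = √(2L/(ρ·S·CL))
v = √(2 × 7.5×10^5 / (1.1 × 65.4 × 0.391)) = √53330 = 231 m/s

v = 231 m/s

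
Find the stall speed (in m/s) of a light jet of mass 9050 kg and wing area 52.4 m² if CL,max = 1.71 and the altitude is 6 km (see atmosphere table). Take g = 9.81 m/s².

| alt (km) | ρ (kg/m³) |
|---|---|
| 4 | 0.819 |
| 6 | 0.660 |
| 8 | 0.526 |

V_stall = 54.8 m/s

At 6 km, from the table: ρ = 0.660 kg/m³.
At stall, lift equals weight: L = W = m·g = 9050 × 9.81 = 88780 N.
From L = ½ρV²S·CL,max = W: V_stall = √(2W/(ρSCL,max)) = √(2·88780/(0.66·52.4·1.71))
V_stall = √3002 = 54.8 m/s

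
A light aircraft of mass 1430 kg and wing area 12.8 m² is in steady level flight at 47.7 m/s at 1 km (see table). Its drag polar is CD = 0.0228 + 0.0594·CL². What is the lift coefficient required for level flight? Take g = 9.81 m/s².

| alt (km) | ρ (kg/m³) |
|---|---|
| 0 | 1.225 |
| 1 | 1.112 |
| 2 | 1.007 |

CL = 0.866

At 1 km, from the table: ρ = 1.112 kg/m³.
Weight W = mg = 1430 × 9.81 = 14028 N; in level flight L = W.
q = ½ρv² = ½ × 1.112 × 47.7² = 1265 Pa.
CL = 2W/(ρv²S) = 2×14028/(1.112×47.7²×12.8) = 0.8663.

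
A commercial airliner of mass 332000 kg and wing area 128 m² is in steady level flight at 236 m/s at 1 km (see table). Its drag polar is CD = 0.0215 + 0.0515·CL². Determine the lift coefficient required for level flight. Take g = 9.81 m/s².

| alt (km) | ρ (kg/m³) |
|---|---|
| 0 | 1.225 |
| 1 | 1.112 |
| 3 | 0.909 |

At 1 km, from the table: ρ = 1.112 kg/m³.
In steady level flight, lift balances weight: W = mg = 332000 × 9.81 = 3.2569×10^6 N.
q = ½ρv² = ½ × 1.112 × 236² = 30970 Pa.
Required CL = L/(qS) = 3.2569×10^6/(30970·128) = 0.8217.

CL = 0.822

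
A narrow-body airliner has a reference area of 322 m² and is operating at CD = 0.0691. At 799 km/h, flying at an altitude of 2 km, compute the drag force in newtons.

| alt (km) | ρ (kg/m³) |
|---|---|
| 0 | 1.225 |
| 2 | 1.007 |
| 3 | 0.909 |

At 2 km, from the table: ρ = 1.007 kg/m³.
Convert speed: v = 799 km/h ÷ 3.6 = 221.9 m/s.
D = ½ρv²S·CD = ½ × 1.007 × 221.9² × 322 × 0.0691 = 5.52×10^5 N ≈ 552 kN

D = 5.52×10^5 N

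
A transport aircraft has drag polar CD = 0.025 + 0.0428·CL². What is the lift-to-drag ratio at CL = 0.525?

L/D = 14.3

CD = 0.025 + 0.0428 × 0.525² = 0.0368
L/D = CL/CD = 0.525 / 0.0368 = 14.3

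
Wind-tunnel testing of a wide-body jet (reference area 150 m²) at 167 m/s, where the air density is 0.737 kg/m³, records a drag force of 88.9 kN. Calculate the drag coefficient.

CD = 0.0577

From D = ½ρv²S·CD, rearranging gives CD = 2D/(ρv²S).
CD = 2 × 88900 / (0.737 × 167² × 150) = 0.0577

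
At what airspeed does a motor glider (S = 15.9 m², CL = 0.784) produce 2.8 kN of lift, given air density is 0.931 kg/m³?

v = 22 m/s

L = ½ρv²S·CL ⇒ v = √(2L/(ρ·S·CL))
v = √(2 × 2800 / (0.931 × 15.9 × 0.784)) = √482.5 = 22 m/s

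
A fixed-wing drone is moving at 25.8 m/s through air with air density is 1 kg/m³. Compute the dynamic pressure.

q = ½ρv² = ½ × 1 × 25.8² = 333 Pa

q = 333 Pa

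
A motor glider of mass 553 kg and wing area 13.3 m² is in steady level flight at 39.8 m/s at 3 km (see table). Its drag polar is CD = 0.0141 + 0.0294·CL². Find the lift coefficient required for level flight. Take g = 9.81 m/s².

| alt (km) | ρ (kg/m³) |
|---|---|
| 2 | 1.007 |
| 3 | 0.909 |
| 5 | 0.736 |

CL = 0.567

At 3 km, from the table: ρ = 0.909 kg/m³.
In steady level flight, lift balances weight: W = mg = 553 × 9.81 = 5424.9 N.
Dynamic pressure q = 0.5 × 0.909 × 39.8² = 719.9 Pa.
CL = W/(q·S) = 5424.9 / (719.9 × 13.3) = 0.5666.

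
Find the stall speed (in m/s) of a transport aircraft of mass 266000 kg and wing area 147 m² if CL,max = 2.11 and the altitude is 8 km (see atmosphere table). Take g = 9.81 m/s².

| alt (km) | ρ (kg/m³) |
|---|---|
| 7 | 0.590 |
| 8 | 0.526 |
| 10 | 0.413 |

V_stall = 179 m/s

At 8 km, from the table: ρ = 0.526 kg/m³.
Stall occurs when L = W at CL,max. W = mg = 266000 × 9.81 = 2.609×10^6 N.
From L = ½ρV²S·CL,max = W: V_stall = √(2W/(ρSCL,max)) = √(2·2.609×10^6/(0.526·147·2.11))
V_stall = √31990 = 179 m/s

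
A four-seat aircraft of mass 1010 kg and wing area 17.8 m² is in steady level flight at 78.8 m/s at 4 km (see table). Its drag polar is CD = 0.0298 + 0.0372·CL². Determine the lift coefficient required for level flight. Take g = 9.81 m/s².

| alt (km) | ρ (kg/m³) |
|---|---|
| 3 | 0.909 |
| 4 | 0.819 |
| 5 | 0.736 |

CL = 0.219

At 4 km, from the table: ρ = 0.819 kg/m³.
Level flight ⇒ L = W = m·g = 1010 × 9.81 = 9908.1 N.
Dynamic pressure q = 0.5 × 0.819 × 78.8² = 2543 Pa.
CL = 2W/(ρv²S) = 2×9908.1/(0.819×78.8²×17.8) = 0.2189.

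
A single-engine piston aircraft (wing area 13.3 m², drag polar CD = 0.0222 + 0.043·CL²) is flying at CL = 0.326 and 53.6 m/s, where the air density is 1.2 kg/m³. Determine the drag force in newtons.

CD = 0.0222 + 0.043 × 0.326² = 0.02677
D = ½ρv²S·CD = ½ × 1.2 × 53.6² × 13.3 × 0.02677 = 614 N

D = 614 N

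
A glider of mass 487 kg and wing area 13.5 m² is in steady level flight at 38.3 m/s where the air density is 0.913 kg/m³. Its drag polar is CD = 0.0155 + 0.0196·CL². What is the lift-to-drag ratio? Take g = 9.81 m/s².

L/D = 25.2

Weight W = mg = 487 × 9.81 = 4777.5 N; in level flight L = W.
q = ½ρv² = ½ × 0.913 × 38.3² = 669.6 Pa.
Required CL = L/(qS) = 4777.5/(669.6·13.5) = 0.5285.
CD = 0.0155 + 0.0196 × 0.5285² = 0.02097.
L/D = CL/CD = 0.5285 / 0.02097 = 25.2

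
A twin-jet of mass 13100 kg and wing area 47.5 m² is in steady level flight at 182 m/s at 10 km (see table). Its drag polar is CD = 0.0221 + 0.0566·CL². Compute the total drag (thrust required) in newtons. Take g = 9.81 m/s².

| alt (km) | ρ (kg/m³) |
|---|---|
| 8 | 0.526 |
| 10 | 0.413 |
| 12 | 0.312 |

At 10 km, from the table: ρ = 0.413 kg/m³.
In steady level flight, lift balances weight: W = mg = 13100 × 9.81 = 1.2851×10^5 N.
q = ½ρv² = ½ × 0.413 × 182² = 6840 Pa.
Required CL = L/(qS) = 1.2851×10^5/(6840·47.5) = 0.3955.
CD = 0.0221 + 0.0566 × 0.3955² = 0.03095.
D = q·S·CD = 6840 × 47.5 × 0.03095 = 10060 N

D = 10100 N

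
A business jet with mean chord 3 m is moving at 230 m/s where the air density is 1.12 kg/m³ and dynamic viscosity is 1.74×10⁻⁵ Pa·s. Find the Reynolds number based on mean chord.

Re = 4.44×10^7

Re = ρ·v·c/μ = 1.12 × 230 × 3 / (1.74×10⁻⁵) = 4.44×10^7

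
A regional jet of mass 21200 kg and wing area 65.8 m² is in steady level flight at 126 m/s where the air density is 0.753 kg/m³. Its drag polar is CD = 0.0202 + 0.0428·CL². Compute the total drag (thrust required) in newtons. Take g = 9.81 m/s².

Weight W = mg = 21200 × 9.81 = 2.0797×10^5 N; in level flight L = W.
Dynamic pressure q = 0.5 × 0.753 × 126² = 5977 Pa.
Required CL = L/(qS) = 2.0797×10^5/(5977·65.8) = 0.5288.
CD = 0.0202 + 0.0428 × 0.5288² = 0.03217.
D = q·S·CD = 5977 × 65.8 × 0.03217 = 12650 N

D = 12700 N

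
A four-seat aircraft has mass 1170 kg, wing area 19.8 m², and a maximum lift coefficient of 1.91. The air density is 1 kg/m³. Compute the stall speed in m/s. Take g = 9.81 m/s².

V_stall = 24.6 m/s

Weight W = mg = 1170 × 9.81 = 11480 N.
From L = ½ρV²S·CL,max = W: V_stall = √(2W/(ρSCL,max)) = √(2·11480/(1·19.8·1.91))
V_stall = √607 = 24.6 m/s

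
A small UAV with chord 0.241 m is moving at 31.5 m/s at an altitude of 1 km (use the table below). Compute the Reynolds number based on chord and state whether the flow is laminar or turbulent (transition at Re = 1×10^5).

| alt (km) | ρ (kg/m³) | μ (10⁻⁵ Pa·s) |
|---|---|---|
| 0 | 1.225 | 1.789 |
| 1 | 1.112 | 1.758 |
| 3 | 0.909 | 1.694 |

At 1 km, from the table: ρ = 1.112 kg/m³, μ = 1.758×10⁻⁵ Pa·s.
Re = ρ·v·c/μ = 1.112 × 31.5 × 0.241 / (1.758×10⁻⁵) = 4.8×10^5
Since 4.8×10^5 > 1×10^5, the flow is turbulent.

Re = 4.8×10^5 (turbulent)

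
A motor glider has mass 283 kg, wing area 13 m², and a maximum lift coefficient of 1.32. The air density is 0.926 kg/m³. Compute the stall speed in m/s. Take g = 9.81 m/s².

At stall, lift equals weight: L = W = m·g = 283 × 9.81 = 2776 N.
V_stall = √(2W/(ρ·S·CL,max)) = √(2 × 2776 / (0.926 × 13 × 1.32))
V_stall = √349.4 = 18.7 m/s

V_stall = 18.7 m/s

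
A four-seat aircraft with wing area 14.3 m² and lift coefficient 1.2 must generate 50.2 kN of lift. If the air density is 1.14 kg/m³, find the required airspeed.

v = 71.6 m/s

L = ½ρv²S·CL ⇒ v = √(2L/(ρ·S·CL))
v = √(2 × 50200 / (1.14 × 14.3 × 1.2)) = √5132 = 71.6 m/s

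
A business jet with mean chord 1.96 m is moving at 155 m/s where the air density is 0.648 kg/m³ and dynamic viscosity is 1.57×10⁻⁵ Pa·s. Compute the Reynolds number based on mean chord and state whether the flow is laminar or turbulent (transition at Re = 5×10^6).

Re = 1.25×10^7 (turbulent)

Re = ρ·v·c/μ = 0.648 × 155 × 1.96 / (1.57×10⁻⁵) = 1.25×10^7
Since 1.25×10^7 > 5×10^6, the flow is turbulent.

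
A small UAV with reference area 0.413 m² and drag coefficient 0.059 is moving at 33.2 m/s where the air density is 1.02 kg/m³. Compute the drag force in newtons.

D = 13.7 N

D = ½ρv²S·CD = ½ × 1.02 × 33.2² × 0.413 × 0.059 = 13.7 N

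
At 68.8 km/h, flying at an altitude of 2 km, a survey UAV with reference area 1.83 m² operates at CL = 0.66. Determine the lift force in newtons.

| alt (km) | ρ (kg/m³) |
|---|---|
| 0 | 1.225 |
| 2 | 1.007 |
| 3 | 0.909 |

At 2 km, from the table: ρ = 1.007 kg/m³.
Convert speed: v = 68.8 km/h ÷ 3.6 = 19.11 m/s.
Dynamic pressure q = ½ρv² = ½ × 1.007 × 19.11² = 183.9 Pa.
L = q·S·CL = 183.9 × 1.83 × 0.66 = 222 N

L = 222 N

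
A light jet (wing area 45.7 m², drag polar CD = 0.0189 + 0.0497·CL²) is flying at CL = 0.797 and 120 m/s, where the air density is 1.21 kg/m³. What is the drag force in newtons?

D = 20100 N

CD = 0.0189 + 0.0497 × 0.797² = 0.05047
D = ½ρv²S·CD = ½ × 1.21 × 120² × 45.7 × 0.05047 = 20100 N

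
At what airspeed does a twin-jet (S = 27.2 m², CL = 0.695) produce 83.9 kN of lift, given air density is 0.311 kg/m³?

v = 169 m/s

L = ½ρv²S·CL ⇒ v = √(2L/(ρ·S·CL))
v = √(2 × 83900 / (0.311 × 27.2 × 0.695)) = √28540 = 169 m/s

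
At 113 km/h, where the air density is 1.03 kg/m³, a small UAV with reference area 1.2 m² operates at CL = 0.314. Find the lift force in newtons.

L = 191 N

Convert speed: v = 113 km/h ÷ 3.6 = 31.39 m/s.
L = ½ρv²S·CL = ½ × 1.03 × 31.39² × 1.2 × 0.314 = 191 N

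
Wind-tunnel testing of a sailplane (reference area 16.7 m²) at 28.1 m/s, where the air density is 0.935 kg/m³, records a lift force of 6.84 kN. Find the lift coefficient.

CL = 1.11

From L = ½ρv²S·CL, rearranging gives CL = 2L/(ρv²S).
CL = 2 × 6840 / (0.935 × 28.1² × 16.7) = 1.11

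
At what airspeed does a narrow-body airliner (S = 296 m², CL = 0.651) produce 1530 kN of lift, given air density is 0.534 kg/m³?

v = 172 m/s

L = ½ρv²S·CL ⇒ v = √(2L/(ρ·S·CL))
v = √(2 × 1.53×10^6 / (0.534 × 296 × 0.651)) = √29740 = 172 m/s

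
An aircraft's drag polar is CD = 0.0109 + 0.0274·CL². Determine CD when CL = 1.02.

CD = 0.0394

CD = 0.0109 + 0.0274 × 1.02² = 0.0109 + 0.02851 = 0.0394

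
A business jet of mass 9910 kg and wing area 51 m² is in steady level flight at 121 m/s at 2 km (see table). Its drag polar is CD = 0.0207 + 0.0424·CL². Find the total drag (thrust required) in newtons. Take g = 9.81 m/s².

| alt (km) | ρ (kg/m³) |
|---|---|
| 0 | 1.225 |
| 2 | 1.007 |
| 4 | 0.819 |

D = 8850 N

At 2 km, from the table: ρ = 1.007 kg/m³.
Level flight ⇒ L = W = m·g = 9910 × 9.81 = 97217 N.
Dynamic pressure q = 0.5 × 1.007 × 121² = 7372 Pa.
Required CL = L/(qS) = 97217/(7372·51) = 0.2586.
CD = 0.0207 + 0.0424 × 0.2586² = 0.02354.
D = q·S·CD = 7372 × 51 × 0.02354 = 8848 N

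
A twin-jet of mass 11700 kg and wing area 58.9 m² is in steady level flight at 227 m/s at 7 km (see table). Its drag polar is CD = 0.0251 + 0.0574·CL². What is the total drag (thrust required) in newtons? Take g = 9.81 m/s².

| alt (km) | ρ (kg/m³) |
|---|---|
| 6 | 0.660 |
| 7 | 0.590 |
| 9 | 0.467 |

D = 23300 N

At 7 km, from the table: ρ = 0.590 kg/m³.
Level flight ⇒ L = W = m·g = 11700 × 9.81 = 1.1478×10^5 N.
Dynamic pressure q = 0.5 × 0.59 × 227² = 15200 Pa.
CL = W/(q·S) = 1.1478×10^5 / (15200 × 58.9) = 0.1282.
CD = 0.0251 + 0.0574 × 0.1282² = 0.02604.
D = q·S·CD = 15200 × 58.9 × 0.02604 = 23320 N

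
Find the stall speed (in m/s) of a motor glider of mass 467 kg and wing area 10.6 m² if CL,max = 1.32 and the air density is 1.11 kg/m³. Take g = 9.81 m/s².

Stall occurs when L = W at CL,max. W = mg = 467 × 9.81 = 4581 N.
From L = ½ρV²S·CL,max = W: V_stall = √(2W/(ρSCL,max)) = √(2·4581/(1.11·10.6·1.32))
V_stall = √589.9 = 24.3 m/s

V_stall = 24.3 m/s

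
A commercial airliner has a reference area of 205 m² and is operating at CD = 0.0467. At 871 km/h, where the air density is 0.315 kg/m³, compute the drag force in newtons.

Convert speed: v = 871 km/h ÷ 3.6 = 241.9 m/s.
D = ½ρv²S·CD = ½ × 0.315 × 241.9² × 205 × 0.0467 = 88300 N ≈ 88.3 kN

D = 88300 N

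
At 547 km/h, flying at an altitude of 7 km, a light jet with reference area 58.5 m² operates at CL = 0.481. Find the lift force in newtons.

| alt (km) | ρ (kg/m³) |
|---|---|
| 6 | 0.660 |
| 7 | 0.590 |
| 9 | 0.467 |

L = 1.92×10^5 N

At 7 km, from the table: ρ = 0.590 kg/m³.
Convert speed: v = 547 km/h ÷ 3.6 = 151.9 m/s.
Dynamic pressure q = ½ρv² = ½ × 0.59 × 151.9² = 6811 Pa.
L = q·S·CL = 6811 × 58.5 × 0.481 = 1.92×10^5 N ≈ 192 kN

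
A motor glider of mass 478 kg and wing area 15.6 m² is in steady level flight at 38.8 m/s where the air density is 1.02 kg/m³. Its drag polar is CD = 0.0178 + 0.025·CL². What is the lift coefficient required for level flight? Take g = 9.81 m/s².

CL = 0.392

In steady level flight, lift balances weight: W = mg = 478 × 9.81 = 4689.2 N.
Dynamic pressure q = 0.5 × 1.02 × 38.8² = 767.8 Pa.
CL = 2W/(ρv²S) = 2×4689.2/(1.02×38.8²×15.6) = 0.3915.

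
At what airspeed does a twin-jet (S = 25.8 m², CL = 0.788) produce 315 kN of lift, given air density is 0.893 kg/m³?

L = ½ρv²S·CL ⇒ v = √(2L/(ρ·S·CL))
v = √(2 × 3.15×10^5 / (0.893 × 25.8 × 0.788)) = √34700 = 186 m/s

v = 186 m/s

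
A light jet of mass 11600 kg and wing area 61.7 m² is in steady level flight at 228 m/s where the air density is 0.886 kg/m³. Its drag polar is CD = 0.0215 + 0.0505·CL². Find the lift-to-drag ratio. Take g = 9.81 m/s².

L/D = 3.67

Level flight ⇒ L = W = m·g = 11600 × 9.81 = 1.138×10^5 N.
q = ½ρv² = ½ × 0.886 × 228² = 23030 Pa.
CL = 2W/(ρv²S) = 2×1.138×10^5/(0.886×228²×61.7) = 0.08009.
CD = 0.0215 + 0.0505 × 0.08009² = 0.02182.
L/D = CL/CD = 0.08009 / 0.02182 = 3.67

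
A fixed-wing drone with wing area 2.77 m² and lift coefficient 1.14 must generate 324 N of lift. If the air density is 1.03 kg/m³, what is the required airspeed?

v = 14.1 m/s

L = ½ρv²S·CL ⇒ v = √(2L/(ρ·S·CL))
v = √(2 × 324 / (1.03 × 2.77 × 1.14)) = √199.2 = 14.1 m/s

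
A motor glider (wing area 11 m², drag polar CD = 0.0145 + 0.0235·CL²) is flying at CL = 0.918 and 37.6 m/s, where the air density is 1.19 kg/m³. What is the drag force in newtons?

CD = 0.0145 + 0.0235 × 0.918² = 0.0343
D = ½ρv²S·CD = ½ × 1.19 × 37.6² × 11 × 0.0343 = 317 N

D = 317 N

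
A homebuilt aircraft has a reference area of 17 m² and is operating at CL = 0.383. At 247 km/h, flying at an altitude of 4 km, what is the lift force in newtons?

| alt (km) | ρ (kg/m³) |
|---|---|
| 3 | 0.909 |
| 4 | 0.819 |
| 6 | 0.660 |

At 4 km, from the table: ρ = 0.819 kg/m³.
Convert speed: v = 247 km/h ÷ 3.6 = 68.61 m/s.
Dynamic pressure q = ½ρv² = ½ × 0.819 × 68.61² = 1928 Pa.
L = q·S·CL = 1928 × 17 × 0.383 = 12600 N ≈ 12.6 kN

L = 12600 N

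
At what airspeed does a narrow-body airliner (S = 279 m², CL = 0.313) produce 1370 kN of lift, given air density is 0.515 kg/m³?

L = ½ρv²S·CL ⇒ v = √(2L/(ρ·S·CL))
v = √(2 × 1.37×10^6 / (0.515 × 279 × 0.313)) = √60920 = 247 m/s

v = 247 m/s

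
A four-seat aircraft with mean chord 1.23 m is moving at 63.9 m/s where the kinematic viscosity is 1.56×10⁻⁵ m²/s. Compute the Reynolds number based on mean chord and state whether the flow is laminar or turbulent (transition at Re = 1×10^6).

Re = v·c/ν = 63.9 × 1.23 / (1.56×10⁻⁵) = 5.04×10^6
Since 5.04×10^6 > 1×10^6, the flow is turbulent.

Re = 5.04×10^6 (turbulent)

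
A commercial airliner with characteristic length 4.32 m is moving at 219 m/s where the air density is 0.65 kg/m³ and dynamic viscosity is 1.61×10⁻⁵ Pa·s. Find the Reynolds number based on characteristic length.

Re = 3.82×10^7

Re = ρ·v·c/μ = 0.65 × 219 × 4.32 / (1.61×10⁻⁵) = 3.82×10^7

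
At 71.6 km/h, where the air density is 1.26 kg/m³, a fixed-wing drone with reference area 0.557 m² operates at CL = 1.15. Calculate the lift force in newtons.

L = 160 N

Convert speed: v = 71.6 km/h ÷ 3.6 = 19.89 m/s.
Dynamic pressure q = ½ρv² = ½ × 1.26 × 19.89² = 249.2 Pa.
L = q·S·CL = 249.2 × 0.557 × 1.15 = 160 N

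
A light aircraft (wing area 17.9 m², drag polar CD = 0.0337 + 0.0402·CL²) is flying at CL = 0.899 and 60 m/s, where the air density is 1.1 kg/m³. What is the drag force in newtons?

D = 2350 N

CD = 0.0337 + 0.0402 × 0.899² = 0.06619
D = ½ρv²S·CD = ½ × 1.1 × 60² × 17.9 × 0.06619 = 2350 N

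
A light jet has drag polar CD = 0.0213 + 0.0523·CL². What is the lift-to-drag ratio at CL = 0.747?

L/D = 14.8

CD = 0.0213 + 0.0523 × 0.747² = 0.05048
L/D = CL/CD = 0.747 / 0.05048 = 14.8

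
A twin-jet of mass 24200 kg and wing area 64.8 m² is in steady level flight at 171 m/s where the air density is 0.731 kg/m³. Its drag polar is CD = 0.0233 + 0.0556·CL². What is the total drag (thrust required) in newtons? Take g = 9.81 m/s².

D = 20700 N

Level flight ⇒ L = W = m·g = 24200 × 9.81 = 2.374×10^5 N.
Dynamic pressure q = 0.5 × 0.731 × 171² = 10690 Pa.
CL = W/(q·S) = 2.374×10^5 / (10690 × 64.8) = 0.3428.
CD = 0.0233 + 0.0556 × 0.3428² = 0.02983.
D = q·S·CD = 10690 × 64.8 × 0.02983 = 20660 N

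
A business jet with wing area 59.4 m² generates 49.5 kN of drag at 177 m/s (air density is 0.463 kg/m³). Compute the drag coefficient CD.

CD = 0.115

From D = ½ρv²S·CD, rearranging gives CD = 2D/(ρv²S).
CD = 2 × 49500 / (0.463 × 177² × 59.4) = 0.115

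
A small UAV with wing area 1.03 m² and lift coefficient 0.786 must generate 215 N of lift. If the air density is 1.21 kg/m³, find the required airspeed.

L = ½ρv²S·CL ⇒ v = √(2L/(ρ·S·CL))
v = √(2 × 215 / (1.21 × 1.03 × 0.786)) = √439 = 21 m/s

v = 21 m/s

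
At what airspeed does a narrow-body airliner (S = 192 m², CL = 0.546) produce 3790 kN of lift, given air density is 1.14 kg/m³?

v = 252 m/s

L = ½ρv²S·CL ⇒ v = √(2L/(ρ·S·CL))
v = √(2 × 3.79×10^6 / (1.14 × 192 × 0.546)) = √63430 = 252 m/s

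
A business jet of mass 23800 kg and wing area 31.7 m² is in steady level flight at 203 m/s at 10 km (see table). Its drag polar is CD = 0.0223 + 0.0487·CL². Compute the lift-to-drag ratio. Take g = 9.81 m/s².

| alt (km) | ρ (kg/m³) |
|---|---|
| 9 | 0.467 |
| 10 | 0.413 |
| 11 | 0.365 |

L/D = 14.7

At 10 km, from the table: ρ = 0.413 kg/m³.
In steady level flight, lift balances weight: W = mg = 23800 × 9.81 = 2.3348×10^5 N.
Dynamic pressure q = 0.5 × 0.413 × 203² = 8510 Pa.
CL = W/(q·S) = 2.3348×10^5 / (8510 × 31.7) = 0.8655.
CD = 0.0223 + 0.0487 × 0.8655² = 0.05878.
L/D = CL/CD = 0.8655 / 0.05878 = 14.7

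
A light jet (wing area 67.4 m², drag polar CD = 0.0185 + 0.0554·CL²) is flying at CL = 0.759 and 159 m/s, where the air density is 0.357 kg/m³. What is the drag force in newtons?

D = 15300 N

CD = 0.0185 + 0.0554 × 0.759² = 0.05041
D = ½ρv²S·CD = ½ × 0.357 × 159² × 67.4 × 0.05041 = 15300 N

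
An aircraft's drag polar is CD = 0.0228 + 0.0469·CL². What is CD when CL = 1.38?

CD = 0.112

CD = 0.0228 + 0.0469 × 1.38² = 0.0228 + 0.08932 = 0.112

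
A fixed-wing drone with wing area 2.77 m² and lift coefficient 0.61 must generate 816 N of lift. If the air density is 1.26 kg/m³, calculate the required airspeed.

L = ½ρv²S·CL ⇒ v = √(2L/(ρ·S·CL))
v = √(2 × 816 / (1.26 × 2.77 × 0.61)) = √766.5 = 27.7 m/s

v = 27.7 m/s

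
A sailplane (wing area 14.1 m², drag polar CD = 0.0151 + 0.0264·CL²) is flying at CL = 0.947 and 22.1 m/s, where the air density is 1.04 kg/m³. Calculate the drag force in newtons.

D = 139 N

CD = 0.0151 + 0.0264 × 0.947² = 0.03878
D = ½ρv²S·CD = ½ × 1.04 × 22.1² × 14.1 × 0.03878 = 139 N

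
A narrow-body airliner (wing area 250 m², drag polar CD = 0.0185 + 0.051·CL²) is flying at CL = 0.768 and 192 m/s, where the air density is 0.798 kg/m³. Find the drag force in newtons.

CD = 0.0185 + 0.051 × 0.768² = 0.04858
D = ½ρv²S·CD = ½ × 0.798 × 192² × 250 × 0.04858 = 1.79×10^5 N

D = 1.79×10^5 N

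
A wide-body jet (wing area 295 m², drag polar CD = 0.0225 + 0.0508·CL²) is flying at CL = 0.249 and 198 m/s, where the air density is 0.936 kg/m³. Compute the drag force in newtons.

D = 1.39×10^5 N

CD = 0.0225 + 0.0508 × 0.249² = 0.02565
D = ½ρv²S·CD = ½ × 0.936 × 198² × 295 × 0.02565 = 1.39×10^5 N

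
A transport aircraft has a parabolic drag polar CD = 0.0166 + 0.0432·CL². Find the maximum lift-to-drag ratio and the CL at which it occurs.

For CD = CD0 + K·CL², (L/D)max occurs at CL* = √(CD0/K) and equals 1/(2√(K·CD0)).
(L/D)max = 1/(2√(0.0432 × 0.0166)) = 1/(2 × 0.02678) = 18.7
CL* = √(0.0166/0.0432) = 0.62

(L/D)max = 18.7, at CL = 0.62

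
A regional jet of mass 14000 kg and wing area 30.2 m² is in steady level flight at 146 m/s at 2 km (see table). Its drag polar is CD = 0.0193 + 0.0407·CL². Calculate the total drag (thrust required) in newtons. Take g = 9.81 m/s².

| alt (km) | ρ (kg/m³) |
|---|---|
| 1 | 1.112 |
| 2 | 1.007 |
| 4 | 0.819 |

At 2 km, from the table: ρ = 1.007 kg/m³.
Level flight ⇒ L = W = m·g = 14000 × 9.81 = 1.3734×10^5 N.
Dynamic pressure q = 0.5 × 1.007 × 146² = 10730 Pa.
Required CL = L/(qS) = 1.3734×10^5/(10730·30.2) = 0.4237.
CD = 0.0193 + 0.0407 × 0.4237² = 0.02661.
D = q·S·CD = 10730 × 30.2 × 0.02661 = 8624 N

D = 8620 N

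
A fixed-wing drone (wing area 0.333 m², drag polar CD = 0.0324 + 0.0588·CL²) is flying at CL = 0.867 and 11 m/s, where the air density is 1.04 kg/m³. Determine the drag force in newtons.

D = 1.6 N

CD = 0.0324 + 0.0588 × 0.867² = 0.0766
D = ½ρv²S·CD = ½ × 1.04 × 11² × 0.333 × 0.0766 = 1.6 N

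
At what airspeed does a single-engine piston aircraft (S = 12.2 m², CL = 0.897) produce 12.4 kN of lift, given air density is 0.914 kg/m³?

L = ½ρv²S·CL ⇒ v = √(2L/(ρ·S·CL))
v = √(2 × 12400 / (0.914 × 12.2 × 0.897)) = √2479 = 49.8 m/s

v = 49.8 m/s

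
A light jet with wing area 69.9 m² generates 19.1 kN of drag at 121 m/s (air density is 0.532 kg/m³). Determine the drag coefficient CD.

From D = ½ρv²S·CD, rearranging gives CD = 2D/(ρv²S).
CD = 2 × 19100 / (0.532 × 121² × 69.9) = 0.0702

CD = 0.0702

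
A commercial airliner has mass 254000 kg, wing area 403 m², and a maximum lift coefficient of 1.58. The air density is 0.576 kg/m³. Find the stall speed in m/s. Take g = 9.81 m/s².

V_stall = 117 m/s

Weight W = mg = 254000 × 9.81 = 2.492×10^6 N.
From L = ½ρV²S·CL,max = W: V_stall = √(2W/(ρSCL,max)) = √(2·2.492×10^6/(0.576·403·1.58))
V_stall = √13590 = 117 m/s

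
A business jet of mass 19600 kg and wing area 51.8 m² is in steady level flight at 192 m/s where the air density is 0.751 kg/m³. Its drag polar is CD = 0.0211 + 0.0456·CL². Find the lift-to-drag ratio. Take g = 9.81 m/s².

In steady level flight, lift balances weight: W = mg = 19600 × 9.81 = 1.9228×10^5 N.
Dynamic pressure q = 0.5 × 0.751 × 192² = 13840 Pa.
Required CL = L/(qS) = 1.9228×10^5/(13840·51.8) = 0.2682.
CD = 0.0211 + 0.0456 × 0.2682² = 0.02438.
L/D = CL/CD = 0.2682 / 0.02438 = 11

L/D = 11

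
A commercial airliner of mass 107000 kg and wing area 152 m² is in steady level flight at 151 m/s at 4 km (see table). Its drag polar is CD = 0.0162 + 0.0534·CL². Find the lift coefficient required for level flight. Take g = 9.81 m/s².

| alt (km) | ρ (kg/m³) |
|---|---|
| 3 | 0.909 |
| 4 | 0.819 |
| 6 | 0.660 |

CL = 0.74

At 4 km, from the table: ρ = 0.819 kg/m³.
Level flight ⇒ L = W = m·g = 107000 × 9.81 = 1.0497×10^6 N.
q = ½ρv² = ½ × 0.819 × 151² = 9337 Pa.
CL = 2W/(ρv²S) = 2×1.0497×10^6/(0.819×151²×152) = 0.7396.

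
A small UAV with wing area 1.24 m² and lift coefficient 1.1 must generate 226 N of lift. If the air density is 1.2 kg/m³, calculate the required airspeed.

v = 16.6 m/s

L = ½ρv²S·CL ⇒ v = √(2L/(ρ·S·CL))
v = √(2 × 226 / (1.2 × 1.24 × 1.1)) = √276.1 = 16.6 m/s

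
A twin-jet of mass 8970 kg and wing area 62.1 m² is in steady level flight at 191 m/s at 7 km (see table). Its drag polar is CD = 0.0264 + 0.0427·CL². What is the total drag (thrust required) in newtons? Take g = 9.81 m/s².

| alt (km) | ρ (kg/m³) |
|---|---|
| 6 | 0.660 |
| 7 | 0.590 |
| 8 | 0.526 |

At 7 km, from the table: ρ = 0.590 kg/m³.
In steady level flight, lift balances weight: W = mg = 8970 × 9.81 = 87996 N.
Dynamic pressure q = 0.5 × 0.59 × 191² = 10760 Pa.
Required CL = L/(qS) = 87996/(10760·62.1) = 0.1317.
CD = 0.0264 + 0.0427 × 0.1317² = 0.02714.
D = q·S·CD = 10760 × 62.1 × 0.02714 = 18140 N

D = 18100 N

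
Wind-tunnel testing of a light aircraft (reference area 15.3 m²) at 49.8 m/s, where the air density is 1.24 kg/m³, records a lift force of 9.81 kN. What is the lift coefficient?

From L = ½ρv²S·CL, rearranging gives CL = 2L/(ρv²S).
CL = 2 × 9810 / (1.24 × 49.8² × 15.3) = 0.417

CL = 0.417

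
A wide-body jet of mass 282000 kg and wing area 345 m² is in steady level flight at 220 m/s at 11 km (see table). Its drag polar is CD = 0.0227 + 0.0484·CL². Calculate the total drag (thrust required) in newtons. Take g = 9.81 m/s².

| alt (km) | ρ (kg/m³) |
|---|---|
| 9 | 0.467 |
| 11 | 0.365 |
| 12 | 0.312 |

D = 1.91×10^5 N

At 11 km, from the table: ρ = 0.365 kg/m³.
Level flight ⇒ L = W = m·g = 282000 × 9.81 = 2.7664×10^6 N.
Dynamic pressure q = 0.5 × 0.365 × 220² = 8833 Pa.
CL = W/(q·S) = 2.7664×10^6 / (8833 × 345) = 0.9078.
CD = 0.0227 + 0.0484 × 0.9078² = 0.06259.
D = q·S·CD = 8833 × 345 × 0.06259 = 1.907×10^5 N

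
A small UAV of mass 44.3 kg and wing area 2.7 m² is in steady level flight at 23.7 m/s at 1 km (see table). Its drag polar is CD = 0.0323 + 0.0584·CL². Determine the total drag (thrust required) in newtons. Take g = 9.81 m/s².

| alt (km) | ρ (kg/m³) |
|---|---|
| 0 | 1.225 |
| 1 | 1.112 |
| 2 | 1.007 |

D = 40.3 N

At 1 km, from the table: ρ = 1.112 kg/m³.
Level flight ⇒ L = W = m·g = 44.3 × 9.81 = 434.58 N.
q = ½ρv² = ½ × 1.112 × 23.7² = 312.3 Pa.
CL = 2W/(ρv²S) = 2×434.58/(1.112×23.7²×2.7) = 0.5154.
CD = 0.0323 + 0.0584 × 0.5154² = 0.04781.
D = q·S·CD = 312.3 × 2.7 × 0.04781 = 40.32 N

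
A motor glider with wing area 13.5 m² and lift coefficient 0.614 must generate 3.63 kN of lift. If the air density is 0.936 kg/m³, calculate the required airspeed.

v = 30.6 m/s

L = ½ρv²S·CL ⇒ v = √(2L/(ρ·S·CL))
v = √(2 × 3630 / (0.936 × 13.5 × 0.614)) = √935.7 = 30.6 m/s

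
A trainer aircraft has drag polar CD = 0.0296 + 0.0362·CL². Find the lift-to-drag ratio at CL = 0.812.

L/D = 15.2

CD = 0.0296 + 0.0362 × 0.812² = 0.05347
L/D = CL/CD = 0.812 / 0.05347 = 15.2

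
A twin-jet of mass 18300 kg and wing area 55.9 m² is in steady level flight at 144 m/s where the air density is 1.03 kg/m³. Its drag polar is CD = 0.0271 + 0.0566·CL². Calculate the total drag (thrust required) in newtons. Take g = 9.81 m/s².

Weight W = mg = 18300 × 9.81 = 1.7952×10^5 N; in level flight L = W.
q = ½ρv² = ½ × 1.03 × 144² = 10680 Pa.
CL = W/(q·S) = 1.7952×10^5 / (10680 × 55.9) = 0.3007.
CD = 0.0271 + 0.0566 × 0.3007² = 0.03222.
D = q·S·CD = 10680 × 55.9 × 0.03222 = 19230 N

D = 19200 N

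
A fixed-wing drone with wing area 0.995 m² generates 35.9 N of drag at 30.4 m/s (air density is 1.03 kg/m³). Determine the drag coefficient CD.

From D = ½ρv²S·CD, rearranging gives CD = 2D/(ρv²S).
CD = 2 × 35.9 / (1.03 × 30.4² × 0.995) = 0.0758

CD = 0.0758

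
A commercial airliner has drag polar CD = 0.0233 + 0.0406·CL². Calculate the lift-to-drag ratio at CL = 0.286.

CD = 0.0233 + 0.0406 × 0.286² = 0.02662
L/D = CL/CD = 0.286 / 0.02662 = 10.7

L/D = 10.7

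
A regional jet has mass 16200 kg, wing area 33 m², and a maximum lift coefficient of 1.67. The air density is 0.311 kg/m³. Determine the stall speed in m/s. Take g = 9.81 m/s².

Stall occurs when L = W at CL,max. W = mg = 16200 × 9.81 = 1.589×10^5 N.
V_stall = √(2W/(ρ·S·CL,max)) = √(2 × 1.589×10^5 / (0.311 × 33 × 1.67))
V_stall = √18540 = 136 m/s

V_stall = 136 m/s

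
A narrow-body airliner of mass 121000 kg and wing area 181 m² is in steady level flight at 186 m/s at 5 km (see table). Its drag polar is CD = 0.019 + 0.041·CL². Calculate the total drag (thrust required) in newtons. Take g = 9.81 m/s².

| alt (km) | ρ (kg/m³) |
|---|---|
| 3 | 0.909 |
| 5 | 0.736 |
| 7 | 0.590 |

D = 68900 N

At 5 km, from the table: ρ = 0.736 kg/m³.
Weight W = mg = 121000 × 9.81 = 1.187×10^6 N; in level flight L = W.
Dynamic pressure q = 0.5 × 0.736 × 186² = 12730 Pa.
Required CL = L/(qS) = 1.187×10^6/(12730·181) = 0.5151.
CD = 0.019 + 0.041 × 0.5151² = 0.02988.
D = q·S·CD = 12730 × 181 × 0.02988 = 68850 N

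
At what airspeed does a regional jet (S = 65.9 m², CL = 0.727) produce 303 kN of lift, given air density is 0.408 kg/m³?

v = 176 m/s

L = ½ρv²S·CL ⇒ v = √(2L/(ρ·S·CL))
v = √(2 × 3.03×10^5 / (0.408 × 65.9 × 0.727)) = √31000 = 176 m/s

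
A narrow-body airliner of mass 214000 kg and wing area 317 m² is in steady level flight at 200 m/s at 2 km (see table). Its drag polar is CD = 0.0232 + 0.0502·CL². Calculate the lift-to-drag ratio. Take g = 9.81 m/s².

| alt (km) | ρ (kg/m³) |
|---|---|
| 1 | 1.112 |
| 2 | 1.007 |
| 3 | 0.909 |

At 2 km, from the table: ρ = 1.007 kg/m³.
Weight W = mg = 214000 × 9.81 = 2.0993×10^6 N; in level flight L = W.
q = ½ρv² = ½ × 1.007 × 200² = 20140 Pa.
CL = W/(q·S) = 2.0993×10^6 / (20140 × 317) = 0.3288.
CD = 0.0232 + 0.0502 × 0.3288² = 0.02863.
L/D = CL/CD = 0.3288 / 0.02863 = 11.5

L/D = 11.5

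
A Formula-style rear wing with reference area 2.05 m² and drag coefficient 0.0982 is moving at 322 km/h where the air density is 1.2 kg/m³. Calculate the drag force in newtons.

D = 966 N

Convert speed: v = 322 km/h ÷ 3.6 = 89.44 m/s.
D = ½ρv²S·CD = ½ × 1.2 × 89.44² × 2.05 × 0.0982 = 966 N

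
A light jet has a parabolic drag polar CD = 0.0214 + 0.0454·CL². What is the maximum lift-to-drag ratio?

(L/D)max = 16

For CD = CD0 + K·CL², (L/D)max occurs at CL* = √(CD0/K) and equals 1/(2√(K·CD0)).
(L/D)max = 1/(2√(0.0454 × 0.0214)) = 1/(2 × 0.03117) = 16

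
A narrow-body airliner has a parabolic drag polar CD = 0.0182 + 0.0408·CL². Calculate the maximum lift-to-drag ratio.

(L/D)max = 18.3

For CD = CD0 + K·CL², (L/D)max occurs at CL* = √(CD0/K) and equals 1/(2√(K·CD0)).
(L/D)max = 1/(2√(0.0408 × 0.0182)) = 1/(2 × 0.02725) = 18.3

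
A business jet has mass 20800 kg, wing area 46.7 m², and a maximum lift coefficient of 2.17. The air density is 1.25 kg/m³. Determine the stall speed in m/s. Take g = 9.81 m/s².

V_stall = 56.8 m/s

At stall, lift equals weight: L = W = m·g = 20800 × 9.81 = 2.04×10^5 N.
From L = ½ρV²S·CL,max = W: V_stall = √(2W/(ρSCL,max)) = √(2·2.04×10^5/(1.25·46.7·2.17))
V_stall = √3222 = 56.8 m/s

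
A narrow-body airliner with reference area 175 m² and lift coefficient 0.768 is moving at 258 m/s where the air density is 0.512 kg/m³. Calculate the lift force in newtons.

L = 2.29×10^6 N

L = ½ρv²S·CL = ½ × 0.512 × 258² × 175 × 0.768 = 2.29×10^6 N ≈ 2290 kN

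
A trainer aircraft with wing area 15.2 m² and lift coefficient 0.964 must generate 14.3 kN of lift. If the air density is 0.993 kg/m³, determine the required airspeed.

L = ½ρv²S·CL ⇒ v = √(2L/(ρ·S·CL))
v = √(2 × 14300 / (0.993 × 15.2 × 0.964)) = √1966 = 44.3 m/s

v = 44.3 m/s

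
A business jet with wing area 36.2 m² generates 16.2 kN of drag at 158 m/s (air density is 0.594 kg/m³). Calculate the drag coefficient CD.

CD = 0.0604

From D = ½ρv²S·CD, rearranging gives CD = 2D/(ρv²S).
CD = 2 × 16200 / (0.594 × 158² × 36.2) = 0.0604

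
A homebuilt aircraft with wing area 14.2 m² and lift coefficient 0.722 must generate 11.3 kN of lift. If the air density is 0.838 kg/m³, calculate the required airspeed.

L = ½ρv²S·CL ⇒ v = √(2L/(ρ·S·CL))
v = √(2 × 11300 / (0.838 × 14.2 × 0.722)) = √2631 = 51.3 m/s

v = 51.3 m/s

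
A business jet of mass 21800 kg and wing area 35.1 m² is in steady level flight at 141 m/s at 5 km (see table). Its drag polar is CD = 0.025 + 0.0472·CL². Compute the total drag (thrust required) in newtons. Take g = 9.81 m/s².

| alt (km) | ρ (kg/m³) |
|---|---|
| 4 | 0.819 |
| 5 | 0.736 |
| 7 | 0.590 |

At 5 km, from the table: ρ = 0.736 kg/m³.
Weight W = mg = 21800 × 9.81 = 2.1386×10^5 N; in level flight L = W.
q = ½ρv² = ½ × 0.736 × 141² = 7316 Pa.
CL = 2W/(ρv²S) = 2×2.1386×10^5/(0.736×141²×35.1) = 0.8328.
CD = 0.025 + 0.0472 × 0.8328² = 0.05773.
D = q·S·CD = 7316 × 35.1 × 0.05773 = 14830 N

D = 14800 N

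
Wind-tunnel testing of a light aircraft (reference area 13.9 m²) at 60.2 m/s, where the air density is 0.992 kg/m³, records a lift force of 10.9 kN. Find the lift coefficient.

From L = ½ρv²S·CL, rearranging gives CL = 2L/(ρv²S).
CL = 2 × 10900 / (0.992 × 60.2² × 13.9) = 0.436

CL = 0.436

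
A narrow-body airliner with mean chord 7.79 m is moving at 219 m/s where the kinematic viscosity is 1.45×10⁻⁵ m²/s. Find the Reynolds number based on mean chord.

Re = v·c/ν = 219 × 7.79 / (1.45×10⁻⁵) = 1.18×10^8

Re = 1.18×10^8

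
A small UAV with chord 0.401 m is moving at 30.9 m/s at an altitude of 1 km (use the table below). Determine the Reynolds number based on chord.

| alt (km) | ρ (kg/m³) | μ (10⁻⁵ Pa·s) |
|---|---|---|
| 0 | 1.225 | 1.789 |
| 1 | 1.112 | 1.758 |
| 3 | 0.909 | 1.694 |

Re = 7.84×10^5

At 1 km, from the table: ρ = 1.112 kg/m³, μ = 1.758×10⁻⁵ Pa·s.
Re = ρ·v·c/μ = 1.112 × 30.9 × 0.401 / (1.758×10⁻⁵) = 7.84×10^5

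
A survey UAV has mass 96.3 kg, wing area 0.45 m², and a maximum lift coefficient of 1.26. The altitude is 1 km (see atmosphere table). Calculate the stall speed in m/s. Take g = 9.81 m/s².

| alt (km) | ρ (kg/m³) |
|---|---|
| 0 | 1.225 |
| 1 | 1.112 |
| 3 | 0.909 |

At 1 km, from the table: ρ = 1.112 kg/m³.
Stall occurs when L = W at CL,max. W = mg = 96.3 × 9.81 = 944.7 N.
From L = ½ρV²S·CL,max = W: V_stall = √(2W/(ρSCL,max)) = √(2·944.7/(1.112·0.45·1.26))
V_stall = √2997 = 54.7 m/s

V_stall = 54.7 m/s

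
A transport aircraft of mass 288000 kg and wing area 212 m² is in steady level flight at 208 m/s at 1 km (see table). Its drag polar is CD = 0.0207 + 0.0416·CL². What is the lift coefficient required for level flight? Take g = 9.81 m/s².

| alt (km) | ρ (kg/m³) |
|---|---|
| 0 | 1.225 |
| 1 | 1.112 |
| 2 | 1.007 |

At 1 km, from the table: ρ = 1.112 kg/m³.
Weight W = mg = 288000 × 9.81 = 2.8253×10^6 N; in level flight L = W.
q = ½ρv² = ½ × 1.112 × 208² = 24050 Pa.
CL = W/(q·S) = 2.8253×10^6 / (24050 × 212) = 0.554.

CL = 0.554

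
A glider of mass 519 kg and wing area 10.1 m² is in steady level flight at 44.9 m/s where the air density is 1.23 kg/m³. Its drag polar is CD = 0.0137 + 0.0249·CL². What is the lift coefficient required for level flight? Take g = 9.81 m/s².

CL = 0.407

In steady level flight, lift balances weight: W = mg = 519 × 9.81 = 5091.4 N.
q = ½ρv² = ½ × 1.23 × 44.9² = 1240 Pa.
CL = W/(q·S) = 5091.4 / (1240 × 10.1) = 0.4066.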